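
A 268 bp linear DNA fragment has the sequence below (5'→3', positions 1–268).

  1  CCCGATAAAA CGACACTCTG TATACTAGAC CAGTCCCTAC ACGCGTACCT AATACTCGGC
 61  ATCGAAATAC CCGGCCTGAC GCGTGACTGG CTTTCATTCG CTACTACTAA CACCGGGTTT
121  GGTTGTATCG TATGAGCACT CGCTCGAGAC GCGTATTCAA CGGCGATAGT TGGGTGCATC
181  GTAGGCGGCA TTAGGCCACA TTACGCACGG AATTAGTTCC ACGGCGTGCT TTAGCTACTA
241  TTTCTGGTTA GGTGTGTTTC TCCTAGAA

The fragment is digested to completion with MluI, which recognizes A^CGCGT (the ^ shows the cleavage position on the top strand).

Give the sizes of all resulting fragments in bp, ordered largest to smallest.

MluI sites (ACGCGT) start at positions 41, 79, 149.
MluI cuts after the first base of each site, so after positions 41, 79, 149.
Linear molecule, 3 cuts → 4 fragments:
  1–41 → 41 bp
  42–79 → 38 bp
  80–149 → 70 bp
  150–268 → 119 bp
Sorted largest to smallest: 119, 70, 41, 38 bp.

119, 70, 41, 38 bp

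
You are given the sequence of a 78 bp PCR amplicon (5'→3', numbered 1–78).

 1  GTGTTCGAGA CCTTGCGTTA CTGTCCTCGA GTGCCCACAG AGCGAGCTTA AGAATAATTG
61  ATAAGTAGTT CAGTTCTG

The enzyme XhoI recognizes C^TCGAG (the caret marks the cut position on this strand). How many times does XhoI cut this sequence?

1

CTCGAG occurs starting at position 26.
XhoI cuts at 1 site.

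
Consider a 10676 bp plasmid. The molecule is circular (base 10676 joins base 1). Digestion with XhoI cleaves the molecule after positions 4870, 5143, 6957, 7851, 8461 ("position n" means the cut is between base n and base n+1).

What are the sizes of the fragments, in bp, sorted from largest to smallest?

7085, 1814, 894, 610, 273 bp

Circular molecule, 5 cuts → 5 fragments:
  5143 − 4870 = 273 bp
  6957 − 5143 = 1814 bp
  7851 − 6957 = 894 bp
  8461 − 7851 = 610 bp
  wrap: 10676 − 8461 + 4870 = 7085 bp
Sorted largest to smallest: 7085, 1814, 894, 610, 273 bp.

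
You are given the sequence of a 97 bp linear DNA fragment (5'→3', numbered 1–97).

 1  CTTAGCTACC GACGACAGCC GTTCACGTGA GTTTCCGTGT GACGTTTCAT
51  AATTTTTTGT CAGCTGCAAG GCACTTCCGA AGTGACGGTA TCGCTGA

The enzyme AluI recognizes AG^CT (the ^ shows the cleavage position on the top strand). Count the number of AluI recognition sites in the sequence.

AGCT occurs starting at positions 4, 62.
AluI cuts at 2 sites.

2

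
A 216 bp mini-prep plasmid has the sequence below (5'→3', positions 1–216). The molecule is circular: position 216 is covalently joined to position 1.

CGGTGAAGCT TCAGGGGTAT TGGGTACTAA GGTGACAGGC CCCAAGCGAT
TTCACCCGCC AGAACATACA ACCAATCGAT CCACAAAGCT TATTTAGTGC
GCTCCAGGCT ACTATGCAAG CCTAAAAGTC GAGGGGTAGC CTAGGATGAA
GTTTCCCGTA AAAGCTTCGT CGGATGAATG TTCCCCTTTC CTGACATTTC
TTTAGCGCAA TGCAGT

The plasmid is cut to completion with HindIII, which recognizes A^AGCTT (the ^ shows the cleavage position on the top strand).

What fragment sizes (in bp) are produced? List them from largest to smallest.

HindIII sites (AAGCTT) start at positions 6, 86, 162.
HindIII cuts after the first base of each site, so after positions 6, 86, 162.
Circular molecule, 3 cuts → 3 fragments:
  7–86 → 80 bp
  87–162 → 76 bp
  163–216 then 1–6 → 54 + 6 = 60 bp
Sorted largest to smallest: 80, 76, 60 bp.

80, 76, 60 bp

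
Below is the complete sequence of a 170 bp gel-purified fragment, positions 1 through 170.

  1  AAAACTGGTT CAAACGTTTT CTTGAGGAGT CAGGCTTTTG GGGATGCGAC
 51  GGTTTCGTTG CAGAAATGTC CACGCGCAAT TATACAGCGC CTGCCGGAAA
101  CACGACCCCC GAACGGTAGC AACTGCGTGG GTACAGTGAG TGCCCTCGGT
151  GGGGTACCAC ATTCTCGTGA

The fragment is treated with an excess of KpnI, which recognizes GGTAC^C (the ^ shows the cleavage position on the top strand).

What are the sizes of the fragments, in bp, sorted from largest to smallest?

157, 13 bp

The KpnI site (GGTACC) starts at position 153.
KpnI cuts after base 5 of each site (before the last base), so after position 157.
Linear molecule, 1 cut → 2 fragments:
  1–157 → 157 bp
  158–170 → 13 bp
Sorted largest to smallest: 157, 13 bp.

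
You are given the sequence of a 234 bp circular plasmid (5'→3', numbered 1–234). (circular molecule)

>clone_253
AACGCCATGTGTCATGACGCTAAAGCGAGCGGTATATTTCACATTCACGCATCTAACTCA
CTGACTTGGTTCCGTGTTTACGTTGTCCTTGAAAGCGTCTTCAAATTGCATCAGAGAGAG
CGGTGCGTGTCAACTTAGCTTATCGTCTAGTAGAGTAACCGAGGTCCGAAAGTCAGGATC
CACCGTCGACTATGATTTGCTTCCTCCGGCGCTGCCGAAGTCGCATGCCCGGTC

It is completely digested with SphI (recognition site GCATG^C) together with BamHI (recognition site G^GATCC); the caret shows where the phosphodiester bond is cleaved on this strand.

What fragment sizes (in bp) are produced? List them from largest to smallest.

183, 51 bp

The SphI site (GCATGC) starts at position 223.
SphI cuts after base 5 of each site (before the last base), so after position 227.
The BamHI site (GGATCC) starts at position 176.
BamHI cuts after the first base of each site, so after position 176.
Combined cut positions: 176, 227.
Circular molecule, 2 cuts → 2 fragments:
  177–227 → 51 bp
  228–234 then 1–176 → 7 + 176 = 183 bp
Sorted largest to smallest: 183, 51 bp.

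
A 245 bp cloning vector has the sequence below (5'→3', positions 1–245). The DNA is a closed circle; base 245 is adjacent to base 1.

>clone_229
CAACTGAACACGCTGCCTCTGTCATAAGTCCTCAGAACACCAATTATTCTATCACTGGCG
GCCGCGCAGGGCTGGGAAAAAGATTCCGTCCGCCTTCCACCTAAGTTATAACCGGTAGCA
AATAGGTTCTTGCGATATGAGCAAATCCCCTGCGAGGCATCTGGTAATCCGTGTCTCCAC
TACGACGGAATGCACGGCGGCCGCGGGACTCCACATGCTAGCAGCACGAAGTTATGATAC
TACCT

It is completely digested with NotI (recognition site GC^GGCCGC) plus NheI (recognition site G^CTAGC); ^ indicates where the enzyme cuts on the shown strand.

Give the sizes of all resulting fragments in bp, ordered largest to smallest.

139, 87, 19 bp

NotI sites (GCGGCCGC) start at positions 58, 197.
NotI cuts after base 2 of each site, so after positions 59, 198.
The NheI site (GCTAGC) starts at position 217.
NheI cuts after the first base of each site, so after position 217.
Combined cut positions: 59, 198, 217.
Circular molecule, 3 cuts → 3 fragments:
  60–198 → 139 bp
  199–217 → 19 bp
  218–245 then 1–59 → 28 + 59 = 87 bp
Sorted largest to smallest: 139, 87, 19 bp.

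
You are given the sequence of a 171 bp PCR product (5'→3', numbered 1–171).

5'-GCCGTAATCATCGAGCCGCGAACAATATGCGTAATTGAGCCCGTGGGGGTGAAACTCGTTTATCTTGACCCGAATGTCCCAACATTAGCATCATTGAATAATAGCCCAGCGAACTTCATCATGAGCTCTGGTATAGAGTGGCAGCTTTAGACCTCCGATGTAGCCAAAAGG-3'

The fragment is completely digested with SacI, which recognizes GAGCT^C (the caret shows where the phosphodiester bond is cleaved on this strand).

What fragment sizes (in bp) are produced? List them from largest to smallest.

127, 44 bp

The SacI site (GAGCTC) starts at position 123.
SacI cuts after base 5 of each site (before the last base), so after position 127.
Linear molecule, 1 cut → 2 fragments:
  1–127 → 127 bp
  128–171 → 44 bp
Sorted largest to smallest: 127, 44 bp.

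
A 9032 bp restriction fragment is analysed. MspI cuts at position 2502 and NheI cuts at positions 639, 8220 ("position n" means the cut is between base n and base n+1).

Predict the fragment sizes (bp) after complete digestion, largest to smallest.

5718, 1863, 812, 639 bp

Combined cut positions (sorted): 639, 2502, 8220.
Linear molecule, 3 cuts → 4 fragments:
  639 − 0 = 639 bp
  2502 − 639 = 1863 bp
  8220 − 2502 = 5718 bp
  9032 − 8220 = 812 bp
Sorted largest to smallest: 5718, 1863, 812, 639 bp.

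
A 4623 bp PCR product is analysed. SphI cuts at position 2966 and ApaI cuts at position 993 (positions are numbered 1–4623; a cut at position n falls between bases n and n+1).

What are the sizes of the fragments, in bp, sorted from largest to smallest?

1973, 1657, 993 bp

Combined cut positions (sorted): 993, 2966.
Linear molecule, 2 cuts → 3 fragments:
  993 − 0 = 993 bp
  2966 − 993 = 1973 bp
  4623 − 2966 = 1657 bp
Sorted largest to smallest: 1973, 1657, 993 bp.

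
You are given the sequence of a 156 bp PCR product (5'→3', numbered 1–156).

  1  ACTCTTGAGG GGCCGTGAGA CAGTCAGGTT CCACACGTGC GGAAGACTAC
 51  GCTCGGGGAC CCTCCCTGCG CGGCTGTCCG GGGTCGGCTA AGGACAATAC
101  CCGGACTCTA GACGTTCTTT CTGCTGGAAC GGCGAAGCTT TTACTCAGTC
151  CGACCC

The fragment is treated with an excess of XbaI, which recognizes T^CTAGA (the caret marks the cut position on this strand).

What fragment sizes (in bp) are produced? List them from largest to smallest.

The XbaI site (TCTAGA) starts at position 107.
XbaI cuts after the first base of each site, so after position 107.
Linear molecule, 1 cut → 2 fragments:
  1–107 → 107 bp
  108–156 → 49 bp
Sorted largest to smallest: 107, 49 bp.

107, 49 bp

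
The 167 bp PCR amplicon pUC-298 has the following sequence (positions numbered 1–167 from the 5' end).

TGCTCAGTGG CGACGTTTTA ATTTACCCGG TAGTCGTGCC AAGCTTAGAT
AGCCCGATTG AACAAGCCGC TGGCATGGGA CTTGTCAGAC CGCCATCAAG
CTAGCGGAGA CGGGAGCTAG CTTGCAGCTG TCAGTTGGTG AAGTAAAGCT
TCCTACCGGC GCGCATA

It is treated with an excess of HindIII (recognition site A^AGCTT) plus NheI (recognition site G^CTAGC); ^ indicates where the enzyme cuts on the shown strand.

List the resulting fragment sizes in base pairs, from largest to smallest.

59, 41, 30, 21, 16 bp

HindIII sites (AAGCTT) start at positions 41, 146.
HindIII cuts after the first base of each site, so after positions 41, 146.
NheI sites (GCTAGC) start at positions 100, 116.
NheI cuts after the first base of each site, so after positions 100, 116.
Combined cut positions: 41, 100, 116, 146.
Linear molecule, 4 cuts → 5 fragments:
  1–41 → 41 bp
  42–100 → 59 bp
  101–116 → 16 bp
  117–146 → 30 bp
  147–167 → 21 bp
Sorted largest to smallest: 59, 41, 30, 21, 16 bp.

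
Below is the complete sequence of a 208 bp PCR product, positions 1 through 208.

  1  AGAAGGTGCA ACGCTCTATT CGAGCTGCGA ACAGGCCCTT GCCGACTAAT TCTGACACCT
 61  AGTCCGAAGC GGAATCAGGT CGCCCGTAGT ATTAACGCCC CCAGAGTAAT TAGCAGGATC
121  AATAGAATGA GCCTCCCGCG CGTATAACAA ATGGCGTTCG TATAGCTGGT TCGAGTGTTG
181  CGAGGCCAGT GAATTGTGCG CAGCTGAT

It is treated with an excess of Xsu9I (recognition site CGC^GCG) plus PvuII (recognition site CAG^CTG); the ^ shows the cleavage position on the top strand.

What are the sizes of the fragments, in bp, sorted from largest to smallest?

The Xsu9I site (CGCGCG) starts at position 137.
Xsu9I cuts after base 3 of each site, so after position 139.
The PvuII site (CAGCTG) starts at position 201.
PvuII cuts after base 3 of each site, so after position 203.
Combined cut positions: 139, 203.
Linear molecule, 2 cuts → 3 fragments:
  1–139 → 139 bp
  140–203 → 64 bp
  204–208 → 5 bp
Sorted largest to smallest: 139, 64, 5 bp.

139, 64, 5 bp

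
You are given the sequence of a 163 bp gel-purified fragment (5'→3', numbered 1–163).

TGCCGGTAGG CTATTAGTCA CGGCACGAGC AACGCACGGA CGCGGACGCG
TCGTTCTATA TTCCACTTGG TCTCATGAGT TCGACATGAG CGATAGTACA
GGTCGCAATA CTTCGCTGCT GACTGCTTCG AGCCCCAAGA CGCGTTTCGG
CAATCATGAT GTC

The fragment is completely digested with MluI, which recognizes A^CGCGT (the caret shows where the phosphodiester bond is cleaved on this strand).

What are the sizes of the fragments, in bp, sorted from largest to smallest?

MluI sites (ACGCGT) start at positions 46, 140.
MluI cuts after the first base of each site, so after positions 46, 140.
Linear molecule, 2 cuts → 3 fragments:
  1–46 → 46 bp
  47–140 → 94 bp
  141–163 → 23 bp
Sorted largest to smallest: 94, 46, 23 bp.

94, 46, 23 bp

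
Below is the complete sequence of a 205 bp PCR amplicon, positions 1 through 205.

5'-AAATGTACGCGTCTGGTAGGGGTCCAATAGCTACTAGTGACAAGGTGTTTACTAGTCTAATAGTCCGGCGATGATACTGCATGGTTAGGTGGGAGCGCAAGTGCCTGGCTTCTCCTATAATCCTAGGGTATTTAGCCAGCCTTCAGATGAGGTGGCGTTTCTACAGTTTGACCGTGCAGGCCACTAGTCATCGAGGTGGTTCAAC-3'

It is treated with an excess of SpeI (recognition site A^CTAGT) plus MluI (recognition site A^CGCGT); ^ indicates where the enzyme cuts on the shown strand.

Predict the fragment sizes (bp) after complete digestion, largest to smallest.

132, 26, 22, 18, 7 bp

SpeI sites (ACTAGT) start at positions 33, 51, 183.
SpeI cuts after the first base of each site, so after positions 33, 51, 183.
The MluI site (ACGCGT) starts at position 7.
MluI cuts after the first base of each site, so after position 7.
Combined cut positions: 7, 33, 51, 183.
Linear molecule, 4 cuts → 5 fragments:
  1–7 → 7 bp
  8–33 → 26 bp
  34–51 → 18 bp
  52–183 → 132 bp
  184–205 → 22 bp
Sorted largest to smallest: 132, 26, 22, 18, 7 bp.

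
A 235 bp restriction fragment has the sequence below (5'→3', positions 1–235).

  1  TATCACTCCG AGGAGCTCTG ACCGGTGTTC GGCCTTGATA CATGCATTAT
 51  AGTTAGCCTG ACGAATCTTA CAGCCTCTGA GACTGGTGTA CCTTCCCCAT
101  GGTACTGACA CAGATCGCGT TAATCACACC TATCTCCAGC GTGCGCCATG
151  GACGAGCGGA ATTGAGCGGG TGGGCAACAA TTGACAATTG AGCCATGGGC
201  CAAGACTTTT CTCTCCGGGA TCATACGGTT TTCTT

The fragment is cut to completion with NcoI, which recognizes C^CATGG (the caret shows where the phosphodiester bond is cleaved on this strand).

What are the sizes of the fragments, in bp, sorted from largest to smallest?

NcoI sites (CCATGG) start at positions 97, 146, 193.
NcoI cuts after the first base of each site, so after positions 97, 146, 193.
Linear molecule, 3 cuts → 4 fragments:
  1–97 → 97 bp
  98–146 → 49 bp
  147–193 → 47 bp
  194–235 → 42 bp
Sorted largest to smallest: 97, 49, 47, 42 bp.

97, 49, 47, 42 bp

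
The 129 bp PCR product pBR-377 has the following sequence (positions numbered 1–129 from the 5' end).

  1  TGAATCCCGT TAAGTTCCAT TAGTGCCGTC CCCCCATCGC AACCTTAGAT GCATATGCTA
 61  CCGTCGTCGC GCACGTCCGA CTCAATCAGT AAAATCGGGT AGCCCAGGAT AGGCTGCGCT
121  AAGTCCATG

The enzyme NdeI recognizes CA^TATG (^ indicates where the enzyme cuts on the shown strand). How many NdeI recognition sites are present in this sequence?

1

CATATG occurs starting at position 52.
NdeI cuts at 1 site.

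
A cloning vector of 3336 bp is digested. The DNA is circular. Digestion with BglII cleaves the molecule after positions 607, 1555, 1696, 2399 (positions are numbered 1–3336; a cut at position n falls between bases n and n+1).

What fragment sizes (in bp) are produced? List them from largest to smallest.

Circular molecule, 4 cuts → 4 fragments:
  1555 − 607 = 948 bp
  1696 − 1555 = 141 bp
  2399 − 1696 = 703 bp
  wrap: 3336 − 2399 + 607 = 1544 bp
Sorted largest to smallest: 1544, 948, 703, 141 bp.

1544, 948, 703, 141 bp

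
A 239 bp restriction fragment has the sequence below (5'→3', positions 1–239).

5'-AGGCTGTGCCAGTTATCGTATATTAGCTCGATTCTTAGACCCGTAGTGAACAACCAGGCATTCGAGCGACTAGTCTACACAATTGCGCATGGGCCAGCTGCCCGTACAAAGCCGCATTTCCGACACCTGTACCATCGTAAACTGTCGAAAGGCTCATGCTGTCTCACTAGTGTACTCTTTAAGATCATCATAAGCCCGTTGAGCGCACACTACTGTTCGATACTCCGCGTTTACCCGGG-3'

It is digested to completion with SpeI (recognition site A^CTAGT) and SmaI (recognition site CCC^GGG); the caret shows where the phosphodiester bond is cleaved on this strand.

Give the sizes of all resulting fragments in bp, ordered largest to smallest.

SpeI sites (ACTAGT) start at positions 69, 166.
SpeI cuts after the first base of each site, so after positions 69, 166.
The SmaI site (CCCGGG) starts at position 234.
SmaI cuts after base 3 of each site, so after position 236.
Combined cut positions: 69, 166, 236.
Linear molecule, 3 cuts → 4 fragments:
  1–69 → 69 bp
  70–166 → 97 bp
  167–236 → 70 bp
  237–239 → 3 bp
Sorted largest to smallest: 97, 70, 69, 3 bp.

97, 70, 69, 3 bp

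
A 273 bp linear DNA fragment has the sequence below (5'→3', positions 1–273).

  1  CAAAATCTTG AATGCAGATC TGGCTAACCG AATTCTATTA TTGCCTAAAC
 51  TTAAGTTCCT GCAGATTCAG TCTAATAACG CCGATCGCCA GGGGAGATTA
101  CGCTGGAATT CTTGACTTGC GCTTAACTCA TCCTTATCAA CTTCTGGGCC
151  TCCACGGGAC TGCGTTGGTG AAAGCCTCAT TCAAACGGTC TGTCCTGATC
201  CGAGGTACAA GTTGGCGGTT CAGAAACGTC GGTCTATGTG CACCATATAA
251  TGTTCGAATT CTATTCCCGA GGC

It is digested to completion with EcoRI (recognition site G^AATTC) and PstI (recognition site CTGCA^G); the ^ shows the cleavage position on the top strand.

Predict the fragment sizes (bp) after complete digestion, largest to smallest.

150, 43, 33, 30, 17 bp

EcoRI sites (GAATTC) start at positions 30, 106, 256.
EcoRI cuts after the first base of each site, so after positions 30, 106, 256.
The PstI site (CTGCAG) starts at position 59.
PstI cuts after base 5 of each site (before the last base), so after position 63.
Combined cut positions: 30, 63, 106, 256.
Linear molecule, 4 cuts → 5 fragments:
  1–30 → 30 bp
  31–63 → 33 bp
  64–106 → 43 bp
  107–256 → 150 bp
  257–273 → 17 bp
Sorted largest to smallest: 150, 43, 33, 30, 17 bp.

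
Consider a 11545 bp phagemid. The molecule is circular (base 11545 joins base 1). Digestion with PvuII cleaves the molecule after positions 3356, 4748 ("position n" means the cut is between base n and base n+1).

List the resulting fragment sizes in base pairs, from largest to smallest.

Circular molecule, 2 cuts → 2 fragments:
  4748 − 3356 = 1392 bp
  wrap: 11545 − 4748 + 3356 = 10153 bp
Sorted largest to smallest: 10153, 1392 bp.

10153, 1392 bp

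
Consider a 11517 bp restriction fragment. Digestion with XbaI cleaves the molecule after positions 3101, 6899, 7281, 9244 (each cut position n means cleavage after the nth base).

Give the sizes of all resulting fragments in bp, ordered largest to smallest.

Linear molecule, 4 cuts → 5 fragments:
  3101 − 0 = 3101 bp
  6899 − 3101 = 3798 bp
  7281 − 6899 = 382 bp
  9244 − 7281 = 1963 bp
  11517 − 9244 = 2273 bp
Sorted largest to smallest: 3798, 3101, 2273, 1963, 382 bp.

3798, 3101, 2273, 1963, 382 bp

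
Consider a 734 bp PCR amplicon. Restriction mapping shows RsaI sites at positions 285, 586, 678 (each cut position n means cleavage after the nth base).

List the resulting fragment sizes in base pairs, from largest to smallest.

301, 285, 92, 56 bp

Linear molecule, 3 cuts → 4 fragments:
  285 − 0 = 285 bp
  586 − 285 = 301 bp
  678 − 586 = 92 bp
  734 − 678 = 56 bp
Sorted largest to smallest: 301, 285, 92, 56 bp.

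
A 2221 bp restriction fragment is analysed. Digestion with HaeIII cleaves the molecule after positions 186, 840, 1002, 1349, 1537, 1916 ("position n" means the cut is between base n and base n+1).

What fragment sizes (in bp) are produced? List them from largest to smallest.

Linear molecule, 6 cuts → 7 fragments:
  186 − 0 = 186 bp
  840 − 186 = 654 bp
  1002 − 840 = 162 bp
  1349 − 1002 = 347 bp
  1537 − 1349 = 188 bp
  1916 − 1537 = 379 bp
  2221 − 1916 = 305 bp
Sorted largest to smallest: 654, 379, 347, 305, 188, 186, 162 bp.

654, 379, 347, 305, 188, 186, 162 bp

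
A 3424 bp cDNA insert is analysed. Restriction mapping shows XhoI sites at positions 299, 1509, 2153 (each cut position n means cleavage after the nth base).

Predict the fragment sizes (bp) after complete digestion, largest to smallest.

1271, 1210, 644, 299 bp

Linear molecule, 3 cuts → 4 fragments:
  299 − 0 = 299 bp
  1509 − 299 = 1210 bp
  2153 − 1509 = 644 bp
  3424 − 2153 = 1271 bp
Sorted largest to smallest: 1271, 1210, 644, 299 bp.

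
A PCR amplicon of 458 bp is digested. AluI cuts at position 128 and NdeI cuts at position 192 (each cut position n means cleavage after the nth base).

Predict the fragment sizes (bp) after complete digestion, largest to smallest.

Combined cut positions (sorted): 128, 192.
Linear molecule, 2 cuts → 3 fragments:
  128 − 0 = 128 bp
  192 − 128 = 64 bp
  458 − 192 = 266 bp
Sorted largest to smallest: 266, 128, 64 bp.

266, 128, 64 bp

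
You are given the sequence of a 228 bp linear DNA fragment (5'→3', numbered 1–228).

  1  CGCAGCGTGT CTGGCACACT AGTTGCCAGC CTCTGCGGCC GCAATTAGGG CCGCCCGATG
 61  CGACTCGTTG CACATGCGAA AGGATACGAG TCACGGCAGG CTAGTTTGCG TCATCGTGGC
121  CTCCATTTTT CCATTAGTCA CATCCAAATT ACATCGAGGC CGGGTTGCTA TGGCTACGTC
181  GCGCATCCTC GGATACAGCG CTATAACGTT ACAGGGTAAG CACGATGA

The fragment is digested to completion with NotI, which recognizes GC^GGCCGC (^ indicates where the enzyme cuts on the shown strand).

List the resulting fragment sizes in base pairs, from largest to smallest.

The NotI site (GCGGCCGC) starts at position 35.
NotI cuts after base 2 of each site, so after position 36.
Linear molecule, 1 cut → 2 fragments:
  1–36 → 36 bp
  37–228 → 192 bp
Sorted largest to smallest: 192, 36 bp.

192, 36 bp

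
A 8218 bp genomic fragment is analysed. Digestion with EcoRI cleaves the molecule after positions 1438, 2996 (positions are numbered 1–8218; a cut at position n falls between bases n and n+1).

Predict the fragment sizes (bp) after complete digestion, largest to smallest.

Linear molecule, 2 cuts → 3 fragments:
  1438 − 0 = 1438 bp
  2996 − 1438 = 1558 bp
  8218 − 2996 = 5222 bp
Sorted largest to smallest: 5222, 1558, 1438 bp.

5222, 1558, 1438 bp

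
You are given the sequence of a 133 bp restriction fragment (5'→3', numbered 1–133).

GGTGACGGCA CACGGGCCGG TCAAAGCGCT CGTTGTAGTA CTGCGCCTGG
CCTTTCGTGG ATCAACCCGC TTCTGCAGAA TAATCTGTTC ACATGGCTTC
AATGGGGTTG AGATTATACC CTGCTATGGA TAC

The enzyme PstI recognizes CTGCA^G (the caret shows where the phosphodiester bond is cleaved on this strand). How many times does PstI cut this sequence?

CTGCAG occurs starting at position 73.
PstI cuts at 1 site.

1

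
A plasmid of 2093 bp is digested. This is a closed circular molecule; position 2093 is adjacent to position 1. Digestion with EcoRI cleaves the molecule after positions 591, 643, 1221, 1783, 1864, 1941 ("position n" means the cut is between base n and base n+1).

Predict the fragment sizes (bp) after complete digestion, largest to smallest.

743, 578, 562, 81, 77, 52 bp

Circular molecule, 6 cuts → 6 fragments:
  643 − 591 = 52 bp
  1221 − 643 = 578 bp
  1783 − 1221 = 562 bp
  1864 − 1783 = 81 bp
  1941 − 1864 = 77 bp
  wrap: 2093 − 1941 + 591 = 743 bp
Sorted largest to smallest: 743, 578, 562, 81, 77, 52 bp.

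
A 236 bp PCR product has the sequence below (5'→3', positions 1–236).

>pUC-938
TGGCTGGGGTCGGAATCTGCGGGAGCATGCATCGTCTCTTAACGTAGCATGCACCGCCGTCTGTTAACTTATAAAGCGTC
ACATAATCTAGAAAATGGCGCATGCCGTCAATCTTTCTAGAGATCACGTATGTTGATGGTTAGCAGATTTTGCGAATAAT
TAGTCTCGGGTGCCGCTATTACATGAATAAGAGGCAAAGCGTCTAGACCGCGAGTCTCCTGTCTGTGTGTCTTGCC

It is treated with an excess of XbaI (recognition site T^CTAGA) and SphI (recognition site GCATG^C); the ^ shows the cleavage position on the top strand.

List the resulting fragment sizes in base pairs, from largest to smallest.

86, 36, 34, 29, 22, 17, 12 bp

XbaI sites (TCTAGA) start at positions 87, 116, 202.
XbaI cuts after the first base of each site, so after positions 87, 116, 202.
SphI sites (GCATGC) start at positions 25, 47, 100.
SphI cuts after base 5 of each site (before the last base), so after positions 29, 51, 104.
Combined cut positions: 29, 51, 87, 104, 116, 202.
Linear molecule, 6 cuts → 7 fragments:
  1–29 → 29 bp
  30–51 → 22 bp
  52–87 → 36 bp
  88–104 → 17 bp
  105–116 → 12 bp
  117–202 → 86 bp
  203–236 → 34 bp
Sorted largest to smallest: 86, 36, 34, 29, 22, 17, 12 bp.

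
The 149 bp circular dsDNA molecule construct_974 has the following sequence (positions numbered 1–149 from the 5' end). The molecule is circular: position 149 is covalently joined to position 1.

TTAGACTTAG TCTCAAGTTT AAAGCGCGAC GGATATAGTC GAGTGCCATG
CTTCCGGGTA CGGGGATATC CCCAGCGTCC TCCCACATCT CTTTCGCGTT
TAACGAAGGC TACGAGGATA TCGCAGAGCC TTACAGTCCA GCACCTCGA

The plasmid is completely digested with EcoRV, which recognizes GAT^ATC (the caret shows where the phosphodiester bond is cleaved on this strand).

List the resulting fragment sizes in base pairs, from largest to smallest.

EcoRV sites (GATATC) start at positions 65, 117.
EcoRV cuts after base 3 of each site, so after positions 67, 119.
Circular molecule, 2 cuts → 2 fragments:
  68–119 → 52 bp
  120–149 then 1–67 → 30 + 67 = 97 bp
Sorted largest to smallest: 97, 52 bp.

97, 52 bp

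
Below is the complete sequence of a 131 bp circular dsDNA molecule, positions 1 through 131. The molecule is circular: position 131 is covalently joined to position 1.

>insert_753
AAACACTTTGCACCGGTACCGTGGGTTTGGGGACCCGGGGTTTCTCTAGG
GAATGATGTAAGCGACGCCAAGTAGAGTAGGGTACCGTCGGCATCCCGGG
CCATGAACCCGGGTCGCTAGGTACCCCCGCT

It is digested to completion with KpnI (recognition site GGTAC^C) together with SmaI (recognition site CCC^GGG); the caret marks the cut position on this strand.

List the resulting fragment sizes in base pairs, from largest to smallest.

49, 26, 17, 14, 13, 12 bp

KpnI sites (GGTACC) start at positions 15, 81, 120.
KpnI cuts after base 5 of each site (before the last base), so after positions 19, 85, 124.
SmaI sites (CCCGGG) start at positions 34, 95, 108.
SmaI cuts after base 3 of each site, so after positions 36, 97, 110.
Combined cut positions: 19, 36, 85, 97, 110, 124.
Circular molecule, 6 cuts → 6 fragments:
  20–36 → 17 bp
  37–85 → 49 bp
  86–97 → 12 bp
  98–110 → 13 bp
  111–124 → 14 bp
  125–131 then 1–19 → 7 + 19 = 26 bp
Sorted largest to smallest: 49, 26, 17, 14, 13, 12 bp.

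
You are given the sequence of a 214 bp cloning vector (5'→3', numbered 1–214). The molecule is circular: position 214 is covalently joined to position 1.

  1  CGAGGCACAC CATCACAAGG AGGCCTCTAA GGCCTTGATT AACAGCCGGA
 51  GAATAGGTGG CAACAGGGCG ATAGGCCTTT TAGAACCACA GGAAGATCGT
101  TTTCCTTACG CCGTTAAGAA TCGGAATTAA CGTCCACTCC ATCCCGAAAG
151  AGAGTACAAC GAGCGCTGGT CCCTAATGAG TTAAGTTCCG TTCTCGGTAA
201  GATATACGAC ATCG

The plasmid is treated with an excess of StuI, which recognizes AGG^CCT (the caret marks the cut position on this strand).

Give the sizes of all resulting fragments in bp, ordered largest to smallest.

StuI sites (AGGCCT) start at positions 21, 30, 73.
StuI cuts after base 3 of each site, so after positions 23, 32, 75.
Circular molecule, 3 cuts → 3 fragments:
  24–32 → 9 bp
  33–75 → 43 bp
  76–214 then 1–23 → 139 + 23 = 162 bp
Sorted largest to smallest: 162, 43, 9 bp.

162, 43, 9 bp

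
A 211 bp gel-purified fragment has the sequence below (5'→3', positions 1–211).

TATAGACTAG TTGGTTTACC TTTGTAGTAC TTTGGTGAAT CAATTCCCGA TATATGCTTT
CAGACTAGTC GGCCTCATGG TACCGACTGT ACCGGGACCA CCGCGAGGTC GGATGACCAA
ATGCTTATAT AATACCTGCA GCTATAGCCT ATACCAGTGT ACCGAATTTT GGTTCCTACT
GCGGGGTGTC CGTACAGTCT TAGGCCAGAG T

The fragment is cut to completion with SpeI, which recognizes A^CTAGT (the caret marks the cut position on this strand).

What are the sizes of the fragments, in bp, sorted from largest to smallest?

SpeI sites (ACTAGT) start at positions 6, 64.
SpeI cuts after the first base of each site, so after positions 6, 64.
Linear molecule, 2 cuts → 3 fragments:
  1–6 → 6 bp
  7–64 → 58 bp
  65–211 → 147 bp
Sorted largest to smallest: 147, 58, 6 bp.

147, 58, 6 bp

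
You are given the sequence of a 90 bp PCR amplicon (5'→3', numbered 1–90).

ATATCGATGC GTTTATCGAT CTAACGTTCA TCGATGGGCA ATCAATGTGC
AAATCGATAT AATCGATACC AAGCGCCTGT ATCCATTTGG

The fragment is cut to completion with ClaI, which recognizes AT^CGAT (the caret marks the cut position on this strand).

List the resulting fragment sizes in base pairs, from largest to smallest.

ClaI sites (ATCGAT) start at positions 3, 15, 30, 53, 62.
ClaI cuts after base 2 of each site, so after positions 4, 16, 31, 54, 63.
Linear molecule, 5 cuts → 6 fragments:
  1–4 → 4 bp
  5–16 → 12 bp
  17–31 → 15 bp
  32–54 → 23 bp
  55–63 → 9 bp
  64–90 → 27 bp
Sorted largest to smallest: 27, 23, 15, 12, 9, 4 bp.

27, 23, 15, 12, 9, 4 bp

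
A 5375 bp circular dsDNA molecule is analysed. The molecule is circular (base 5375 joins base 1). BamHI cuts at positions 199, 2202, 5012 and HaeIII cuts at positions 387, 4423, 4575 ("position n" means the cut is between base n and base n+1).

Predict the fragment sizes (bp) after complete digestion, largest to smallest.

2221, 1815, 562, 437, 188, 152 bp

Combined cut positions (sorted): 199, 387, 2202, 4423, 4575, 5012.
Circular molecule, 6 cuts → 6 fragments:
  387 − 199 = 188 bp
  2202 − 387 = 1815 bp
  4423 − 2202 = 2221 bp
  4575 − 4423 = 152 bp
  5012 − 4575 = 437 bp
  wrap: 5375 − 5012 + 199 = 562 bp
Sorted largest to smallest: 2221, 1815, 562, 437, 188, 152 bp.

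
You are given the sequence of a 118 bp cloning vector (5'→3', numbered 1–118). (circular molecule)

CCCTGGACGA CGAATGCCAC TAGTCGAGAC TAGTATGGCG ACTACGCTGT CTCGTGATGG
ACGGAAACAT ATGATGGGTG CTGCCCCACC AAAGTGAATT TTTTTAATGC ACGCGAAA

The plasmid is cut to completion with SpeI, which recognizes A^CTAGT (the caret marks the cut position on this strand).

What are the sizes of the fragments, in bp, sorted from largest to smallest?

108, 10 bp

SpeI sites (ACTAGT) start at positions 19, 29.
SpeI cuts after the first base of each site, so after positions 19, 29.
Circular molecule, 2 cuts → 2 fragments:
  20–29 → 10 bp
  30–118 then 1–19 → 89 + 19 = 108 bp
Sorted largest to smallest: 108, 10 bp.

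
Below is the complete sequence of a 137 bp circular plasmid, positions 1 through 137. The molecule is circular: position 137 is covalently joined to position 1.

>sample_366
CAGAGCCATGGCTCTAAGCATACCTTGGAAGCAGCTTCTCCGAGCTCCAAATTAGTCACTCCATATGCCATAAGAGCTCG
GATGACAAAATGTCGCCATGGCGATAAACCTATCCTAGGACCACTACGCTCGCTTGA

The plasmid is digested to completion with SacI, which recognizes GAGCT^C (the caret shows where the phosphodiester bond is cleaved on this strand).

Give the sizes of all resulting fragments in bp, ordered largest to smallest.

105, 32 bp

SacI sites (GAGCTC) start at positions 42, 74.
SacI cuts after base 5 of each site (before the last base), so after positions 46, 78.
Circular molecule, 2 cuts → 2 fragments:
  47–78 → 32 bp
  79–137 then 1–46 → 59 + 46 = 105 bp
Sorted largest to smallest: 105, 32 bp.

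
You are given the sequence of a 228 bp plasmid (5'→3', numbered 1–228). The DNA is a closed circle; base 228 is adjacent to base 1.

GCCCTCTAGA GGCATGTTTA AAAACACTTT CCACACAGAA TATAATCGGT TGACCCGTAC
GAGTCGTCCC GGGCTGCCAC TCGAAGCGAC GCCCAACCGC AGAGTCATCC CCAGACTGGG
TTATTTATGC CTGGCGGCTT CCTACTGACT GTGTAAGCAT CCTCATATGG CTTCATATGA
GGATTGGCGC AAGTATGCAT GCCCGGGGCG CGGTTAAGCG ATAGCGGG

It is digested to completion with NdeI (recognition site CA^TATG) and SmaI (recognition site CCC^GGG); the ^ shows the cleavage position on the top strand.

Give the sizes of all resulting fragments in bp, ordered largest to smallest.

NdeI sites (CATATG) start at positions 164, 174.
NdeI cuts after base 2 of each site, so after positions 165, 175.
SmaI sites (CCCGGG) start at positions 68, 202.
SmaI cuts after base 3 of each site, so after positions 70, 204.
Combined cut positions: 70, 165, 175, 204.
Circular molecule, 4 cuts → 4 fragments:
  71–165 → 95 bp
  166–175 → 10 bp
  176–204 → 29 bp
  205–228 then 1–70 → 24 + 70 = 94 bp
Sorted largest to smallest: 95, 94, 29, 10 bp.

95, 94, 29, 10 bp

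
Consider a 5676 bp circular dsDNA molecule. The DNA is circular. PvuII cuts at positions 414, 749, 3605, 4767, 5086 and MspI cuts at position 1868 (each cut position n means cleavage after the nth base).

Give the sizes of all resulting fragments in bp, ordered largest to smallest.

Combined cut positions (sorted): 414, 749, 1868, 3605, 4767, 5086.
Circular molecule, 6 cuts → 6 fragments:
  749 − 414 = 335 bp
  1868 − 749 = 1119 bp
  3605 − 1868 = 1737 bp
  4767 − 3605 = 1162 bp
  5086 − 4767 = 319 bp
  wrap: 5676 − 5086 + 414 = 1004 bp
Sorted largest to smallest: 1737, 1162, 1119, 1004, 335, 319 bp.

1737, 1162, 1119, 1004, 335, 319 bp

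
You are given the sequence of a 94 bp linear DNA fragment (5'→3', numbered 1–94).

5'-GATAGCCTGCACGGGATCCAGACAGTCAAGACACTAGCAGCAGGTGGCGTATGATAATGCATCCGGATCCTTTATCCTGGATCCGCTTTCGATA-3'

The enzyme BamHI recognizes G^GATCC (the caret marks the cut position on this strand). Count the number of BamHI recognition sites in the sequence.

3

GGATCC occurs starting at positions 14, 65, 79.
BamHI cuts at 3 sites.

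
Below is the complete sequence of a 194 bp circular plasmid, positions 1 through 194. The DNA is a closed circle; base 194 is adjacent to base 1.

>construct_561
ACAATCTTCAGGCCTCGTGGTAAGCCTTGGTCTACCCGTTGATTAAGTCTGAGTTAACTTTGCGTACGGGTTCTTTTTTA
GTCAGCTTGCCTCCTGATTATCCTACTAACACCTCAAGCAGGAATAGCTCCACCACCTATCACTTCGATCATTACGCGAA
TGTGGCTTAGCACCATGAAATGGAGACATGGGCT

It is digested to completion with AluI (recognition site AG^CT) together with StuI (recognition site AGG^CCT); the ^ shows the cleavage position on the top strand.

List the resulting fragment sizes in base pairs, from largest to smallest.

79, 73, 42 bp

AluI sites (AGCT) start at positions 84, 126.
AluI cuts after base 2 of each site, so after positions 85, 127.
The StuI site (AGGCCT) starts at position 10.
StuI cuts after base 3 of each site, so after position 12.
Combined cut positions: 12, 85, 127.
Circular molecule, 3 cuts → 3 fragments:
  13–85 → 73 bp
  86–127 → 42 bp
  128–194 then 1–12 → 67 + 12 = 79 bp
Sorted largest to smallest: 79, 73, 42 bp.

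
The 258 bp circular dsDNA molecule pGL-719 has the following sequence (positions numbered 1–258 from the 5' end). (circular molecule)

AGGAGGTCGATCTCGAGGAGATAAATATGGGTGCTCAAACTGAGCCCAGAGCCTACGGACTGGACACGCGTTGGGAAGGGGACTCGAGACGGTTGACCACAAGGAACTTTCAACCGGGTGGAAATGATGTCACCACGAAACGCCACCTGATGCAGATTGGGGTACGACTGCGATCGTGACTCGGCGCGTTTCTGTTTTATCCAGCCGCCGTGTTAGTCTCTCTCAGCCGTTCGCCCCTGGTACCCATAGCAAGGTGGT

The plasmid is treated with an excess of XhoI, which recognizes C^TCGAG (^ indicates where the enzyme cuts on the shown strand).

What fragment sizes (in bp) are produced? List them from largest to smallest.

187, 71 bp

XhoI sites (CTCGAG) start at positions 12, 83.
XhoI cuts after the first base of each site, so after positions 12, 83.
Circular molecule, 2 cuts → 2 fragments:
  13–83 → 71 bp
  84–258 then 1–12 → 175 + 12 = 187 bp
Sorted largest to smallest: 187, 71 bp.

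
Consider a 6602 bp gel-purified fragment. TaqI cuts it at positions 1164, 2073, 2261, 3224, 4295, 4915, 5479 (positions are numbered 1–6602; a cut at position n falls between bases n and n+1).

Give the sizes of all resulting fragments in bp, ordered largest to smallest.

Linear molecule, 7 cuts → 8 fragments:
  1164 − 0 = 1164 bp
  2073 − 1164 = 909 bp
  2261 − 2073 = 188 bp
  3224 − 2261 = 963 bp
  4295 − 3224 = 1071 bp
  4915 − 4295 = 620 bp
  5479 − 4915 = 564 bp
  6602 − 5479 = 1123 bp
Sorted largest to smallest: 1164, 1123, 1071, 963, 909, 620, 564, 188 bp.

1164, 1123, 1071, 963, 909, 620, 564, 188 bp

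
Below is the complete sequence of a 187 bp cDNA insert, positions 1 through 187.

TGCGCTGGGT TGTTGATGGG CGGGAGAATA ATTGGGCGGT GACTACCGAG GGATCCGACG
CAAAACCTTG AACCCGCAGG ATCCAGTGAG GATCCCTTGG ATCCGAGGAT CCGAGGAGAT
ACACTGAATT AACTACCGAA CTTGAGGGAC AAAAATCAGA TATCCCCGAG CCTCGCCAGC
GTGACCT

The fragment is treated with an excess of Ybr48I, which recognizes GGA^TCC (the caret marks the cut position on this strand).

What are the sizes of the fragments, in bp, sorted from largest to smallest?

78, 53, 28, 11, 9, 8 bp

Ybr48I sites (GGATCC) start at positions 51, 79, 90, 99, 107.
Ybr48I cuts after base 3 of each site, so after positions 53, 81, 92, 101, 109.
Linear molecule, 5 cuts → 6 fragments:
  1–53 → 53 bp
  54–81 → 28 bp
  82–92 → 11 bp
  93–101 → 9 bp
  102–109 → 8 bp
  110–187 → 78 bp
Sorted largest to smallest: 78, 53, 28, 11, 9, 8 bp.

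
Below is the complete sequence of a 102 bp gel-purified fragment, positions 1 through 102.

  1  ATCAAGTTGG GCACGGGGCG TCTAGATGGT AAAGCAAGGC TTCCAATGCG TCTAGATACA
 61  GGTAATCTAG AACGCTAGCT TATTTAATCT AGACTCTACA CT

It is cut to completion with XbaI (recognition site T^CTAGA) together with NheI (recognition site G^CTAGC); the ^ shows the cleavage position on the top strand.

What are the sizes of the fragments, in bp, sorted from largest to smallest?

XbaI sites (TCTAGA) start at positions 21, 51, 66, 88.
XbaI cuts after the first base of each site, so after positions 21, 51, 66, 88.
The NheI site (GCTAGC) starts at position 74.
NheI cuts after the first base of each site, so after position 74.
Combined cut positions: 21, 51, 66, 74, 88.
Linear molecule, 5 cuts → 6 fragments:
  1–21 → 21 bp
  22–51 → 30 bp
  52–66 → 15 bp
  67–74 → 8 bp
  75–88 → 14 bp
  89–102 → 14 bp
Sorted largest to smallest: 30, 21, 15, 14, 14, 8 bp.

30, 21, 15, 14, 14, 8 bp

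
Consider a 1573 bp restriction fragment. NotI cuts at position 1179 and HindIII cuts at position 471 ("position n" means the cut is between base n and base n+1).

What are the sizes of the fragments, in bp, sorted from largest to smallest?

Combined cut positions (sorted): 471, 1179.
Linear molecule, 2 cuts → 3 fragments:
  471 − 0 = 471 bp
  1179 − 471 = 708 bp
  1573 − 1179 = 394 bp
Sorted largest to smallest: 708, 471, 394 bp.

708, 471, 394 bp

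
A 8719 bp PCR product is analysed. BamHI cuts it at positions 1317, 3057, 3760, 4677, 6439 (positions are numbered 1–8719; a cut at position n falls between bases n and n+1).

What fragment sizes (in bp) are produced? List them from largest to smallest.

Linear molecule, 5 cuts → 6 fragments:
  1317 − 0 = 1317 bp
  3057 − 1317 = 1740 bp
  3760 − 3057 = 703 bp
  4677 − 3760 = 917 bp
  6439 − 4677 = 1762 bp
  8719 − 6439 = 2280 bp
Sorted largest to smallest: 2280, 1762, 1740, 1317, 917, 703 bp.

2280, 1762, 1740, 1317, 917, 703 bp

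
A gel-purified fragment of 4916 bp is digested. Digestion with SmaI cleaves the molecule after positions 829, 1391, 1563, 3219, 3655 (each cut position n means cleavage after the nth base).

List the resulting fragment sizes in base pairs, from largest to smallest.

1656, 1261, 829, 562, 436, 172 bp

Linear molecule, 5 cuts → 6 fragments:
  829 − 0 = 829 bp
  1391 − 829 = 562 bp
  1563 − 1391 = 172 bp
  3219 − 1563 = 1656 bp
  3655 − 3219 = 436 bp
  4916 − 3655 = 1261 bp
Sorted largest to smallest: 1656, 1261, 829, 562, 436, 172 bp.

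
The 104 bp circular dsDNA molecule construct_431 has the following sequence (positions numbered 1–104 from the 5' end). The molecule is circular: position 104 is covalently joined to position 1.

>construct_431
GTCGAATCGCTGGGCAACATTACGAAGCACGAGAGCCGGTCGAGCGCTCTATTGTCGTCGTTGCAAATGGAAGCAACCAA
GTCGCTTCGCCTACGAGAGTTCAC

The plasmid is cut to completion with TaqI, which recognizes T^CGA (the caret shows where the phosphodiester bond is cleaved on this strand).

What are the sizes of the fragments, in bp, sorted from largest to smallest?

TaqI sites (TCGA) start at positions 2, 40.
TaqI cuts after the first base of each site, so after positions 2, 40.
Circular molecule, 2 cuts → 2 fragments:
  3–40 → 38 bp
  41–104 then 1–2 → 64 + 2 = 66 bp
Sorted largest to smallest: 66, 38 bp.

66, 38 bp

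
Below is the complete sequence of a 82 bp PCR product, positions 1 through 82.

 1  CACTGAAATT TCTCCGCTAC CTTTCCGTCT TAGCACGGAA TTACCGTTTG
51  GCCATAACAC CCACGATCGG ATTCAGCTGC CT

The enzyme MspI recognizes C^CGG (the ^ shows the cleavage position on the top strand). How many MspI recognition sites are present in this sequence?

No occurrence of CCGG is present in the sequence.
MspI does not cut: 0 sites.

0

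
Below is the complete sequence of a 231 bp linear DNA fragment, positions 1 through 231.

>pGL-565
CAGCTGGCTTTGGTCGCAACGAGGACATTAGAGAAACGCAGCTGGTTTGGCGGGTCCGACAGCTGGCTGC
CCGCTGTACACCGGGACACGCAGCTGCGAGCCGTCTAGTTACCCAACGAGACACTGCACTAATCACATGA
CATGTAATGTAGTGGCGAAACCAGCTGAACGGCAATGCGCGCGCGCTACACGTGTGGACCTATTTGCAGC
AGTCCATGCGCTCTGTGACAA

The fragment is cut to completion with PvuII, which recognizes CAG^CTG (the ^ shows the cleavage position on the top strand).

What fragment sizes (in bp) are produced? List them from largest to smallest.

71, 67, 38, 31, 21, 3 bp

PvuII sites (CAGCTG) start at positions 1, 39, 60, 91, 162.
PvuII cuts after base 3 of each site, so after positions 3, 41, 62, 93, 164.
Linear molecule, 5 cuts → 6 fragments:
  1–3 → 3 bp
  4–41 → 38 bp
  42–62 → 21 bp
  63–93 → 31 bp
  94–164 → 71 bp
  165–231 → 67 bp
Sorted largest to smallest: 71, 67, 38, 31, 21, 3 bp.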